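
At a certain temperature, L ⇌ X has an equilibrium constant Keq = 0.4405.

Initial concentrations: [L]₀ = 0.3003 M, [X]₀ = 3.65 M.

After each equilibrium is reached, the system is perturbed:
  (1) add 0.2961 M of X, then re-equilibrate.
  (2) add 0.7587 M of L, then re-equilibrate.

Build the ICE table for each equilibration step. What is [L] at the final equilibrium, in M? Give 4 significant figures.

Q₀ = 12.15 vs Keq = 0.4405 ⇒ Q>K, reverse
Step 1:
                    L           X
  Initial      0.3003        3.65
  Change        2.442      -2.442
  Equil         2.742       1.208
  solve Keq expr → x = -2.442; check Q = 0.4405
Then add 0.2961 M of X.
Step 2:
                    L           X
  Initial       2.742       1.504
  Change       0.2056     -0.2056
  Equil         2.948       1.299
  solve Keq expr → x = -0.2056; check Q = 0.4405
Then add 0.7587 M of L.
Step 3:
                    L           X
  Initial       3.707       1.299
  Change       -0.232       0.232
  Equil         3.475       1.531
  solve Keq expr → x = 0.232; check Q = 0.4405

[L]_eq = 3.475 M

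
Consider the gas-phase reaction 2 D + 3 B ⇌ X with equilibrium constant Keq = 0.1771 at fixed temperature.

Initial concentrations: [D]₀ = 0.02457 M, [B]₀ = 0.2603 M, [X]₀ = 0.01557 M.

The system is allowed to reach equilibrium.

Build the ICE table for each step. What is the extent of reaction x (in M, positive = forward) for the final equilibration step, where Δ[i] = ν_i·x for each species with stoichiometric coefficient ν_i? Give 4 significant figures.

x = -0.01555 M

Q₀ = 1462 vs Keq = 0.1771 ⇒ Q>K, reverse
Step 1:
                   D          B          X
  I          0.02457     0.2603    0.01557
  C          0.03111    0.04666   -0.01555
  E          0.05568      0.307 1.5880e-05
  solve Keq expr → x = -0.01555; check Q = 0.1771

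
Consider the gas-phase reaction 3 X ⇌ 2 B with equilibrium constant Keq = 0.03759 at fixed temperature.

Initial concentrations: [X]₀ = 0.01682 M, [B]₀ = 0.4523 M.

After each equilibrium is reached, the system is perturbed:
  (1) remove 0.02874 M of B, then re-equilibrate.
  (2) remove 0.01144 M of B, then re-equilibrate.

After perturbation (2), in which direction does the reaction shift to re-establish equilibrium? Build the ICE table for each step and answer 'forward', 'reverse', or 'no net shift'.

Direction: forward

Q₀ = 4.2991e+04 vs Keq = 0.03759 ⇒ Q>K, reverse
Step 1:
                   X          B
  I          0.01682     0.4523
  C           0.5533    -0.3688
  E           0.5701    0.08345
  solve Keq expr → x = -0.1844; check Q = 0.03759
Then remove 0.02874 M of B.
Step 2:
                   X          B
  I           0.5701    0.05471
  C         -0.03254     0.0217
  E           0.5375    0.07641
  solve Keq expr → x = 0.01085; check Q = 0.03759
Then remove 0.01144 M of B.
Step 3:
                   X          B
  I           0.5375    0.06497
  C         -0.01302   0.008681
  E           0.5245    0.07365
  solve Keq expr → x = 0.00434; check Q = 0.03759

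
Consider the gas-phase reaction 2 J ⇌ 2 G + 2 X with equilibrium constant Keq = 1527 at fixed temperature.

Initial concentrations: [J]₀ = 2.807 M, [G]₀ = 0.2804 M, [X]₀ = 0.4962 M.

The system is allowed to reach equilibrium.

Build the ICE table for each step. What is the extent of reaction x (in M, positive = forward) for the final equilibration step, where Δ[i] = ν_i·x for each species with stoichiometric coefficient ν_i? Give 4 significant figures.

x = 1.291 M

Q₀ = 0.002457 vs Keq = 1527 ⇒ Q<K, forward
Step 1:
                    J           G           X
  I             2.807      0.2804      0.4962
  C            -2.582       2.582       2.582
  E            0.2254       2.862       3.078
  solve Keq expr → x = 1.291; check Q = 1527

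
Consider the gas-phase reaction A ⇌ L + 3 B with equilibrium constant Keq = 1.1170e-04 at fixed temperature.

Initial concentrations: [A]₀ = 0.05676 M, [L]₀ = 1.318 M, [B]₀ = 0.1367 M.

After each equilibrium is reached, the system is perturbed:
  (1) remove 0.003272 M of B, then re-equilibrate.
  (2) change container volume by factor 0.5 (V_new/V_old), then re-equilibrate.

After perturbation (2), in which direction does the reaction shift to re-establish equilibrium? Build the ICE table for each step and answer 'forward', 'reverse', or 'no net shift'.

Q₀ = 0.05932 vs Keq = 1.1170e-04 ⇒ Q>K, reverse
Step 1:
                   A          L          B
  init       0.05676      1.318     0.1367
  Δ          0.03881   -0.03881    -0.1164
  eq         0.09557      1.279    0.02028
  solve Keq expr → x = -0.03881; check Q = 1.1170e-04
Then remove 0.003272 M of B.
Step 2:
                   A          L          B
  init       0.09557      1.279    0.01701
  Δ        -0.001064   0.001064   0.003191
  eq          0.0945       1.28     0.0202
  solve Keq expr → x = 0.001064; check Q = 1.1170e-04
Then change container volume by factor 0.5 (V_new/V_old).
Step 3:
                   A          L          B
  init         0.189      2.561     0.0404
  Δ          0.00665   -0.00665   -0.01995
  eq          0.1957      2.554    0.02045
  solve Keq expr → x = -0.00665; check Q = 1.1170e-04

Direction: reverse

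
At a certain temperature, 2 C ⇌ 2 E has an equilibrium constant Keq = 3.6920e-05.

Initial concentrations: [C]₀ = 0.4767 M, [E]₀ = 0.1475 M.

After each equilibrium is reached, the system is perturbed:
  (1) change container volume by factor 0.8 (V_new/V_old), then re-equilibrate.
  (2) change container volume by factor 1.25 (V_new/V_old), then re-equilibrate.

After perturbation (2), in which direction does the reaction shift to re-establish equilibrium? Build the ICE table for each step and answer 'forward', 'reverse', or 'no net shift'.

Q₀ = 0.09574 vs Keq = 3.6920e-05 ⇒ Q>K, reverse
Step 1:
                  C         E
  I          0.4767    0.1475
  C          0.1437   -0.1437
  E          0.6204   0.00377
  solve Keq expr → x = -0.07187; check Q = 3.6920e-05
Then change container volume by factor 0.8 (V_new/V_old).
Step 2:
                  C         E
  I          0.7755  0.004712
  C               0         0
  E          0.7755  0.004712
  solve Keq expr → x = 0; check Q = 3.6920e-05
Then change container volume by factor 1.25 (V_new/V_old).
Step 3:
                  C         E
  I          0.6204   0.00377
  C               0         0
  E          0.6204   0.00377
  solve Keq expr → x = 0; check Q = 3.6920e-05

Direction: no net shift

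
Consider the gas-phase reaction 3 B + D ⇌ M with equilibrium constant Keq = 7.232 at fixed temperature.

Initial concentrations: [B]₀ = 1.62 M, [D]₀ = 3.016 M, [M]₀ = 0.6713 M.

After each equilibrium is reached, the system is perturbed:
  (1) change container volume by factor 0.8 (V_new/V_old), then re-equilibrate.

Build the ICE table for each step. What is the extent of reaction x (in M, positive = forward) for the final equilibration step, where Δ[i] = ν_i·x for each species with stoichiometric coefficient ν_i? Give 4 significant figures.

x = 0.03078 M

Q₀ = 0.05235 vs Keq = 7.232 ⇒ Q<K, forward
Step 1:
                    B           D           M
  init           1.62       3.016      0.6713
  Δ            -1.234     -0.4114      0.4114
  eq           0.3859       2.605       1.083
  solve Keq expr → x = 0.4114; check Q = 7.232
Then change container volume by factor 0.8 (V_new/V_old).
Step 2:
                    B           D           M
  init         0.4824       3.256       1.353
  Δ          -0.09234    -0.03078     0.03078
  eq           0.3901       3.225       1.384
  solve Keq expr → x = 0.03078; check Q = 7.232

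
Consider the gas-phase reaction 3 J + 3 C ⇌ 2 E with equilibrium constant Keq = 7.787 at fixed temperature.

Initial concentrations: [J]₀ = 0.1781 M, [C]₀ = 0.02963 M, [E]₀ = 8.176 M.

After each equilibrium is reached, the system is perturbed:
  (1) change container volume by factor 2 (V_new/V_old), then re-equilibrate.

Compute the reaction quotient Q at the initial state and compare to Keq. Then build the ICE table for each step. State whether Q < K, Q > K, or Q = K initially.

Q₀ = 4.5488e+08 vs Keq = 7.787 ⇒ Q>K, reverse
Step 1:
                    J           C           E
  init         0.1781     0.02963       8.176
  Δ             1.278       1.278     -0.8517
  eq            1.456       1.307       7.324
  solve Keq expr → x = -0.4258; check Q = 7.787
Then change container volume by factor 2 (V_new/V_old).
Step 2:
                    J           C           E
  init         0.7278      0.6536       3.662
  Δ             0.379       0.379     -0.2527
  eq            1.107       1.033       3.409
  solve Keq expr → x = -0.1263; check Q = 7.787

Q₀ = 4.5488e+08; Q > K (proceeds reverse)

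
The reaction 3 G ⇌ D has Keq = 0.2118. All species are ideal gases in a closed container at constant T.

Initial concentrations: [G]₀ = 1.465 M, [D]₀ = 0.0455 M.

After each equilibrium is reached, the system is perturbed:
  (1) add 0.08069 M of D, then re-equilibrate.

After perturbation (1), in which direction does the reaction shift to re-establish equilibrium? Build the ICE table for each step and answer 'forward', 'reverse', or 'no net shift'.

Q₀ = 0.01447 vs Keq = 0.2118 ⇒ Q<K, forward
Step 1:
                  G         D
  I           1.465    0.0455
  C         -0.4768    0.1589
  E          0.9882    0.2044
  solve Keq expr → x = 0.1589; check Q = 0.2118
Then add 0.08069 M of D.
Step 2:
                  G         D
  I          0.9882    0.2851
  C         0.08024  -0.02675
  E           1.068    0.2584
  solve Keq expr → x = -0.02675; check Q = 0.2118

Direction: reverse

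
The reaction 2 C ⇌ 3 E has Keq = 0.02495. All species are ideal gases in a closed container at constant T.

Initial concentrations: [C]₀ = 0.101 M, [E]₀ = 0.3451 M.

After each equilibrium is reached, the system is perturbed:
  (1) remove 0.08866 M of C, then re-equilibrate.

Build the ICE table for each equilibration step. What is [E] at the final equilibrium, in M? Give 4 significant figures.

Q₀ = 4.029 vs Keq = 0.02495 ⇒ Q>K, reverse
Step 1:
                   C          E
  Initial      0.101     0.3451
  Change      0.1521    -0.2282
  Equil       0.2531     0.1169
  solve Keq expr → x = -0.07606; check Q = 0.02495
Then remove 0.08866 M of C.
Step 2:
                   C          E
  Initial     0.1645     0.1169
  Change     0.01579   -0.02368
  Equil       0.1802    0.09324
  solve Keq expr → x = -0.007895; check Q = 0.02495

[E]_eq = 0.09324 M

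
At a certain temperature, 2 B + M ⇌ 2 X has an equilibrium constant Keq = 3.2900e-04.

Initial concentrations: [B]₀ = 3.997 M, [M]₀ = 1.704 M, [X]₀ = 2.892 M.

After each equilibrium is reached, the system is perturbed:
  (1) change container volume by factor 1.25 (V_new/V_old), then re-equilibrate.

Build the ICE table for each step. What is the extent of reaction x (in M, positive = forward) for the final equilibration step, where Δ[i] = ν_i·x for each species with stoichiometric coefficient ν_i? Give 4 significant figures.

Q₀ = 0.3072 vs Keq = 3.2900e-04 ⇒ Q>K, reverse
Step 1:
                  B         M         X
  I           3.997     1.704     2.892
  C           2.681      1.34    -2.681
  E           6.678     3.044    0.2113
  solve Keq expr → x = -1.34; check Q = 3.2900e-04
Then change container volume by factor 1.25 (V_new/V_old).
Step 2:
                  B         M         X
  I           5.342     2.435    0.1691
  C          0.0171  0.008549   -0.0171
  E           5.359     2.444     0.152
  solve Keq expr → x = -0.008549; check Q = 3.2900e-04

x = -0.008549 M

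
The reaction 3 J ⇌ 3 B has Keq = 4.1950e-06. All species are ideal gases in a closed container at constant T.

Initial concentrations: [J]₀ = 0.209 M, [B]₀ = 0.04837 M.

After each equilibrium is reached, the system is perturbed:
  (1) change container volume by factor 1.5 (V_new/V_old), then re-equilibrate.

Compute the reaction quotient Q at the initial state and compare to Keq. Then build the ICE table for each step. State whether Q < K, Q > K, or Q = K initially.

Q₀ = 0.0124; Q > K (proceeds reverse)

Q₀ = 0.0124 vs Keq = 4.1950e-06 ⇒ Q>K, reverse
Step 1:
                   J          B
  Initial      0.209    0.04837
  Change     0.04429   -0.04429
  Equil       0.2533   0.004085
  solve Keq expr → x = -0.01476; check Q = 4.1950e-06
Then change container volume by factor 1.5 (V_new/V_old).
Step 2:
                   J          B
  Initial     0.1689   0.002723
  Change           0          0
  Equil       0.1689   0.002723
  solve Keq expr → x = 0; check Q = 4.1950e-06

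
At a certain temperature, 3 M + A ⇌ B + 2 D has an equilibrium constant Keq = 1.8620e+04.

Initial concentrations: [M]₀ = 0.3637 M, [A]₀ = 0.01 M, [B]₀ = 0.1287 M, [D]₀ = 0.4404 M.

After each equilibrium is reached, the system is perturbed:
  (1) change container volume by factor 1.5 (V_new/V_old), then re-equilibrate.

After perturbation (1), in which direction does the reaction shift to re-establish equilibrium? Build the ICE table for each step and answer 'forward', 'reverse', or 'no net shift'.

Direction: reverse

Q₀ = 51.89 vs Keq = 1.8620e+04 ⇒ Q<K, forward
Step 1:
                    M           A           B           D
  Initial      0.3637        0.01      0.1287      0.4404
  Change     -0.02987   -0.009958    0.009958     0.01992
  Equil        0.3338  4.2414e-05      0.1387      0.4603
  solve Keq expr → x = 0.009958; check Q = 1.8620e+04
Then change container volume by factor 1.5 (V_new/V_old).
Step 2:
                    M           A           B           D
  Initial      0.2226  2.8276e-05     0.09244      0.3069
  Change   4.2299e-05  1.4100e-05 -1.4100e-05 -2.8199e-05
  Equil        0.2226  4.2376e-05     0.09242      0.3068
  solve Keq expr → x = -1.4100e-05; check Q = 1.8620e+04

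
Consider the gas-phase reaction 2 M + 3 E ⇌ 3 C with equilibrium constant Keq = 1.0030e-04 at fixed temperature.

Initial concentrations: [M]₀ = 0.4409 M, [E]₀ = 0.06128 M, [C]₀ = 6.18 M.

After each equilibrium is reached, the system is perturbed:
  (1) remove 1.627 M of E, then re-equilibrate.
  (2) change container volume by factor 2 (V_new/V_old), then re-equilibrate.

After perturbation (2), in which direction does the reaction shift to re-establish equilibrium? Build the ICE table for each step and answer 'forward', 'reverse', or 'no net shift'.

Direction: reverse

Q₀ = 5.2763e+06 vs Keq = 1.0030e-04 ⇒ Q>K, reverse
Step 1:
                  M         E         C
  Initial    0.4409   0.06128      6.18
  Change      3.676     5.515    -5.515
  Equil       4.117     5.576    0.6655
  solve Keq expr → x = -1.838; check Q = 1.0030e-04
Then remove 1.627 M of E.
Step 2:
                  M         E         C
  Initial     4.117     3.949    0.6655
  Change     0.1104    0.1657   -0.1657
  Equil       4.228     4.114    0.4998
  solve Keq expr → x = -0.05522; check Q = 1.0030e-04
Then change container volume by factor 2 (V_new/V_old).
Step 3:
                  M         E         C
  Initial     2.114     2.057    0.2499
  Change     0.0555   0.08325  -0.08325
  Equil       2.169      2.14    0.1667
  solve Keq expr → x = -0.02775; check Q = 1.0030e-04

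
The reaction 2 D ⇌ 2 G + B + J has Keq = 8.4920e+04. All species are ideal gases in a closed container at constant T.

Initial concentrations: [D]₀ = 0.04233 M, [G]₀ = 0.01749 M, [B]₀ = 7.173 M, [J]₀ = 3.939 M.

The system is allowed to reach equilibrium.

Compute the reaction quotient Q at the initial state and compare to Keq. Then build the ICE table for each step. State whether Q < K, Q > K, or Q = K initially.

Q₀ = 4.824; Q < K (proceeds forward)

Q₀ = 4.824 vs Keq = 8.4920e+04 ⇒ Q<K, forward
Step 1:
                    D           G           B           J
  Initial     0.04233     0.01749       7.173       3.939
  Change     -0.04125     0.04125     0.02063     0.02063
  Equil      0.001076     0.05874       7.194        3.96
  solve Keq expr → x = 0.02063; check Q = 8.4920e+04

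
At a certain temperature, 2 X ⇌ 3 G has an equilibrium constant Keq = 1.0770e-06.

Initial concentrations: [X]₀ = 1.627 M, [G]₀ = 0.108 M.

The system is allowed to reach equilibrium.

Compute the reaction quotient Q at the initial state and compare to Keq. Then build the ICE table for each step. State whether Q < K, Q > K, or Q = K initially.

Q₀ = 4.7588e-04 vs Keq = 1.0770e-06 ⇒ Q>K, reverse
Step 1:
                    X           G
  init          1.627       0.108
  Δ           0.06231    -0.09346
  eq            1.689     0.01454
  solve Keq expr → x = -0.03115; check Q = 1.0770e-06

Q₀ = 4.7588e-04; Q > K (proceeds reverse)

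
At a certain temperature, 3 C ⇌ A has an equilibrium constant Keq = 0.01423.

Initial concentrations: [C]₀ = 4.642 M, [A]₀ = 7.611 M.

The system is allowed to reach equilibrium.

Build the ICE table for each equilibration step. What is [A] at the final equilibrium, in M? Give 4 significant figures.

[A]_eq = 6.581 M

Q₀ = 0.07609 vs Keq = 0.01423 ⇒ Q>K, reverse
Step 1:
                   C          A
  init         4.642      7.611
  Δ            3.091      -1.03
  eq           7.733      6.581
  solve Keq expr → x = -1.03; check Q = 0.01423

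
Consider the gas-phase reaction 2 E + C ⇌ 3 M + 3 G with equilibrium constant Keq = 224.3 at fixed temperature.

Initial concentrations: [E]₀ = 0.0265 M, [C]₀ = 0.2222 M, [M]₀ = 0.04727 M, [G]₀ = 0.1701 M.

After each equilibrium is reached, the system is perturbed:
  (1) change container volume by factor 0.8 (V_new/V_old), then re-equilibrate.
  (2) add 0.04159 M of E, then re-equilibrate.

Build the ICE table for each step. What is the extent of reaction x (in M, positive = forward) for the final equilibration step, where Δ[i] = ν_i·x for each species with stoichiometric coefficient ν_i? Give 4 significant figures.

Q₀ = 0.003331 vs Keq = 224.3 ⇒ Q<K, forward
Step 1:
                  E         C         M         G
  init       0.0265    0.2222   0.04727    0.1701
  Δ        -0.02614  -0.01307   0.03922   0.03922
  eq      3.5564e-04    0.2091   0.08649    0.2093
  solve Keq expr → x = 0.01307; check Q = 224.3
Then change container volume by factor 0.8 (V_new/V_old).
Step 2:
                  E         C         M         G
  init    4.4455e-04    0.2614    0.1081    0.2616
  Δ       1.7346e-04 8.6730e-05 -2.6019e-04 -2.6019e-04
  eq      6.1801e-04    0.2615    0.1078    0.2614
  solve Keq expr → x = -8.6730e-05; check Q = 224.3
Then add 0.04159 M of E.
Step 3:
                  E         C         M         G
  init      0.04221    0.2615    0.1078    0.2614
  Δ        -0.04049  -0.02024   0.06073   0.06073
  eq        0.00172    0.2413    0.1686    0.3221
  solve Keq expr → x = 0.02024; check Q = 224.3

x = 0.02024 M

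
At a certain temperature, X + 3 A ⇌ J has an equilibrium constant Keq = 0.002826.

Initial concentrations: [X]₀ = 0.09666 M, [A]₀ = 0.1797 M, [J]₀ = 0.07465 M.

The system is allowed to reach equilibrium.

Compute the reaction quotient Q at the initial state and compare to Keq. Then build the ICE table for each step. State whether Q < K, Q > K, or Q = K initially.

Q₀ = 133.1 vs Keq = 0.002826 ⇒ Q>K, reverse
Step 1:
                    X           A           J
  init        0.09666      0.1797     0.07465
  Δ           0.07462      0.2239    -0.07462
  eq           0.1713      0.4036  3.1811e-05
  solve Keq expr → x = -0.07462; check Q = 0.002826

Q₀ = 133.1; Q > K (proceeds reverse)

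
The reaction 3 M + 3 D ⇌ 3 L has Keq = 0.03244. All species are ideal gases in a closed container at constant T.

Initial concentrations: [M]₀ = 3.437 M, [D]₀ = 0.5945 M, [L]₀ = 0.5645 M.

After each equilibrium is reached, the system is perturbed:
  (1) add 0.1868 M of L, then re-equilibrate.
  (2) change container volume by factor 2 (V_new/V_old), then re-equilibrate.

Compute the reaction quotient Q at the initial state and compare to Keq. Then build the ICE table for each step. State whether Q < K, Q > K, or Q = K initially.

Q₀ = 0.02109; Q < K (proceeds forward)

Q₀ = 0.02109 vs Keq = 0.03244 ⇒ Q<K, forward
Step 1:
                   M          D          L
  Initial      3.437     0.5945     0.5645
  Change    -0.03834   -0.03834    0.03834
  Equil        3.399     0.5562     0.6028
  solve Keq expr → x = 0.01278; check Q = 0.03244
Then add 0.1868 M of L.
Step 2:
                   M          D          L
  Initial      3.399     0.5562     0.7896
  Change     0.08167    0.08167   -0.08167
  Equil         3.48     0.6378      0.708
  solve Keq expr → x = -0.02722; check Q = 0.03244
Then change container volume by factor 2 (V_new/V_old).
Step 3:
                   M          D          L
  Initial       1.74     0.3189      0.354
  Change      0.1047     0.1047    -0.1047
  Equil        1.845     0.4236     0.2493
  solve Keq expr → x = -0.03491; check Q = 0.03244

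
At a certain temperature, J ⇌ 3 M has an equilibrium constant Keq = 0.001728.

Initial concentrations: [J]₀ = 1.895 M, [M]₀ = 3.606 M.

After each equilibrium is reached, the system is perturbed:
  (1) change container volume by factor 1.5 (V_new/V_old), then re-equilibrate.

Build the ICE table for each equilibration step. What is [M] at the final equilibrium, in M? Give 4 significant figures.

[M]_eq = 0.1515 M

Q₀ = 24.74 vs Keq = 0.001728 ⇒ Q>K, reverse
Step 1:
                    J           M
  I             1.895       3.606
  C             1.144      -3.432
  E             3.039      0.1738
  solve Keq expr → x = -1.144; check Q = 0.001728
Then change container volume by factor 1.5 (V_new/V_old).
Step 2:
                    J           M
  I             2.026      0.1159
  C          -0.01189     0.03567
  E             2.014      0.1515
  solve Keq expr → x = 0.01189; check Q = 0.001728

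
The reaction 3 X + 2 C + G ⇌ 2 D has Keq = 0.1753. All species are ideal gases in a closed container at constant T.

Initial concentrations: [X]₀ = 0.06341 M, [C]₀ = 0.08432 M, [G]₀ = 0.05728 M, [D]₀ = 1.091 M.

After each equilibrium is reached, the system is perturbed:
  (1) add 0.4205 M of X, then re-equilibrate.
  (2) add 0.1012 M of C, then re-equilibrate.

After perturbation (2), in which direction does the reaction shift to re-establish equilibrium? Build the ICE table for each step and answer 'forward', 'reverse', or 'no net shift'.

Direction: forward

Q₀ = 1.1463e+07 vs Keq = 0.1753 ⇒ Q>K, reverse
Step 1:
                   X          C          G          D
  Initial    0.06341    0.08432    0.05728      1.091
  Change       1.156     0.7705     0.3852    -0.7705
  Equil        1.219     0.8548     0.4425     0.3205
  solve Keq expr → x = -0.3852; check Q = 0.1753
Then add 0.4205 M of X.
Step 2:
                   X          C          G          D
  Initial       1.64     0.8548     0.4425     0.3205
  Change     -0.1103   -0.07356   -0.03678    0.07356
  Equil        1.529     0.7813     0.4057     0.3941
  solve Keq expr → x = 0.03678; check Q = 0.1753
Then add 0.1012 M of C.
Step 3:
                   X          C          G          D
  Initial      1.529     0.8825     0.4057     0.3941
  Change    -0.03189   -0.02126   -0.01063    0.02126
  Equil        1.497     0.8612     0.3951     0.4153
  solve Keq expr → x = 0.01063; check Q = 0.1753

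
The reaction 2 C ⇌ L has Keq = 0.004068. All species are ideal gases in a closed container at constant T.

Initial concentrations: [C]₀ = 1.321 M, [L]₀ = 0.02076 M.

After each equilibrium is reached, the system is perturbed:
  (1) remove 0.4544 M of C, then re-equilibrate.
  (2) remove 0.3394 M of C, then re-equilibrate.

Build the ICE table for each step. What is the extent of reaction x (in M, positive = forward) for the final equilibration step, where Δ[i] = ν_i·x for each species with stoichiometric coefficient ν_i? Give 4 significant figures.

x = -0.002002 M

Q₀ = 0.0119 vs Keq = 0.004068 ⇒ Q>K, reverse
Step 1:
                    C           L
  I             1.321     0.02076
  C           0.02674    -0.01337
  E             1.348    0.007389
  solve Keq expr → x = -0.01337; check Q = 0.004068
Then remove 0.4544 M of C.
Step 2:
                    C           L
  I            0.8933    0.007389
  C          0.008166   -0.004083
  E            0.9015    0.003306
  solve Keq expr → x = -0.004083; check Q = 0.004068
Then remove 0.3394 M of C.
Step 3:
                    C           L
  I            0.5621    0.003306
  C          0.004005   -0.002002
  E            0.5661    0.001304
  solve Keq expr → x = -0.002002; check Q = 0.004068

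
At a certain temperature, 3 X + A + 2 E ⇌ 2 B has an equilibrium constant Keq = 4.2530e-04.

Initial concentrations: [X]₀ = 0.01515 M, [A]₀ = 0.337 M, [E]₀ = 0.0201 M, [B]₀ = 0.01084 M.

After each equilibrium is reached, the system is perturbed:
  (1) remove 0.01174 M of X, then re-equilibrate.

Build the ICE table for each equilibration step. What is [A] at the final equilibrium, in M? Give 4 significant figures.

[A]_eq = 0.3424 M

Q₀ = 2.4820e+05 vs Keq = 4.2530e-04 ⇒ Q>K, reverse
Step 1:
                    X           A           E           B
  Initial     0.01515       0.337      0.0201     0.01084
  Change      0.01626    0.005419     0.01084    -0.01084
  Equil       0.03141      0.3424     0.03094  2.0780e-06
  solve Keq expr → x = -0.005419; check Q = 4.2530e-04
Then remove 0.01174 M of X.
Step 2:
                    X           A           E           B
  Initial     0.01967      0.3424     0.03094  2.0780e-06
  Change   1.5722e-06  5.2408e-07  1.0482e-06 -1.0482e-06
  Equil       0.01967      0.3424     0.03094  1.0299e-06
  solve Keq expr → x = -5.2408e-07; check Q = 4.2530e-04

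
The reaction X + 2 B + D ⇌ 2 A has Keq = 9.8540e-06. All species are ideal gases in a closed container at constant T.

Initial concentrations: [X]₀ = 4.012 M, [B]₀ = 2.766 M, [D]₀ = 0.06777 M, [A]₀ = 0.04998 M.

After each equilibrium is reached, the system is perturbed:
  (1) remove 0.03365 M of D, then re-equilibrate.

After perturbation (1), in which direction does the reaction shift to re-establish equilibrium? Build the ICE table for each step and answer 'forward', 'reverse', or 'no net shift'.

Q₀ = 0.001201 vs Keq = 9.8540e-06 ⇒ Q>K, reverse
Step 1:
                  X         B         D         A
  init        4.012     2.766   0.06777   0.04998
  Δ         0.02233   0.04466   0.02233  -0.04466
  eq          4.034     2.811    0.0901  0.005319
  solve Keq expr → x = -0.02233; check Q = 9.8540e-06
Then remove 0.03365 M of D.
Step 2:
                  X         B         D         A
  init        4.034     2.811   0.05645  0.005319
  Δ       5.4339e-04  0.001087 5.4339e-04 -0.001087
  eq          4.035     2.812   0.05699  0.004233
  solve Keq expr → x = -5.4339e-04; check Q = 9.8540e-06

Direction: reverse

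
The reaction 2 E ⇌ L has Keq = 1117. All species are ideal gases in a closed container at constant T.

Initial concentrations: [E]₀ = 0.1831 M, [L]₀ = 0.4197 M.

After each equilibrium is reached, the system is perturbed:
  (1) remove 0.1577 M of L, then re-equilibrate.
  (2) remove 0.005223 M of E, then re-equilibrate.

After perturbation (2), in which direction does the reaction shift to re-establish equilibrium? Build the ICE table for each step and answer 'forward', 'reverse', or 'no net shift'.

Direction: reverse

Q₀ = 12.52 vs Keq = 1117 ⇒ Q<K, forward
Step 1:
                    E           L
  I            0.1831      0.4197
  C           -0.1619     0.08096
  E           0.02117      0.5007
  solve Keq expr → x = 0.08096; check Q = 1117
Then remove 0.1577 M of L.
Step 2:
                    E           L
  I           0.02117       0.343
  C         -0.003603    0.001801
  E           0.01757      0.3448
  solve Keq expr → x = 0.001801; check Q = 1117
Then remove 0.005223 M of E.
Step 3:
                    E           L
  I           0.01235      0.3448
  C          0.005157   -0.002579
  E            0.0175      0.3422
  solve Keq expr → x = -0.002579; check Q = 1117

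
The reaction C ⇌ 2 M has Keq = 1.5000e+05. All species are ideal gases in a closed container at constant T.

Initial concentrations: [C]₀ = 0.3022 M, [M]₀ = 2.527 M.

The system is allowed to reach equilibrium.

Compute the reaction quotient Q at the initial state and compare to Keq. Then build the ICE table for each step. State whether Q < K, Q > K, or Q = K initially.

Q₀ = 21.13 vs Keq = 1.5000e+05 ⇒ Q<K, forward
Step 1:
                  C         M
  Initial    0.3022     2.527
  Change    -0.3021    0.6043
  Equil   6.5366e-05     3.131
  solve Keq expr → x = 0.3021; check Q = 1.5000e+05

Q₀ = 21.13; Q < K (proceeds forward)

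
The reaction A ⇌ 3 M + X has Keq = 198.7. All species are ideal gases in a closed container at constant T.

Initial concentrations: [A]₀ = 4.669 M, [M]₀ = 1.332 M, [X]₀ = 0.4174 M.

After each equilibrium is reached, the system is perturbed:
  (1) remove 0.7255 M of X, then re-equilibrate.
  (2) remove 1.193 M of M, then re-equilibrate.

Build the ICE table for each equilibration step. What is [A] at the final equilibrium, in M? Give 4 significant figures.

[A]_eq = 2.541 M

Q₀ = 0.2113 vs Keq = 198.7 ⇒ Q<K, forward
Step 1:
                    A           M           X
  Initial       4.669       1.332      0.4174
  Change       -1.721       5.163       1.721
  Equil         2.948       6.495       2.138
  solve Keq expr → x = 1.721; check Q = 198.7
Then remove 0.7255 M of X.
Step 2:
                    A           M           X
  Initial       2.948       6.495       1.413
  Change      -0.1764      0.5293      0.1764
  Equil         2.772       7.024       1.589
  solve Keq expr → x = 0.1764; check Q = 198.7
Then remove 1.193 M of M.
Step 3:
                    A           M           X
  Initial       2.772       5.831       1.589
  Change      -0.2305      0.6915      0.2305
  Equil         2.541       6.522        1.82
  solve Keq expr → x = 0.2305; check Q = 198.7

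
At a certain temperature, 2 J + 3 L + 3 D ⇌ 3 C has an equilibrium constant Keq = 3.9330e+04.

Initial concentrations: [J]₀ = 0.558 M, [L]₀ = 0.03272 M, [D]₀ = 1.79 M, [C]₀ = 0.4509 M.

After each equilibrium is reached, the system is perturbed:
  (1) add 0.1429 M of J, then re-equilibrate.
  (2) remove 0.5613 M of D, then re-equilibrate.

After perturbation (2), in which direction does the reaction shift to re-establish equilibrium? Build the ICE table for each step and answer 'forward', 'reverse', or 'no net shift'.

Direction: reverse

Q₀ = 1465 vs Keq = 3.9330e+04 ⇒ Q<K, forward
Step 1:
                  J         L         D         C
  Initial     0.558   0.03272      1.79    0.4509
  Change   -0.01397  -0.02095  -0.02095   0.02095
  Equil       0.544   0.01177     1.769    0.4719
  solve Keq expr → x = 0.006984; check Q = 3.9330e+04
Then add 0.1429 M of J.
Step 2:
                  J         L         D         C
  Initial    0.6869   0.01177     1.769    0.4719
  Change  -0.001093  -0.00164  -0.00164   0.00164
  Equil      0.6858   0.01013     1.767    0.4735
  solve Keq expr → x = 5.4653e-04; check Q = 3.9330e+04
Then remove 0.5613 M of D.
Step 3:
                  J         L         D         C
  Initial    0.6858   0.01013     1.206    0.4735
  Change   0.002985  0.004477  0.004477 -0.004477
  Equil      0.6888   0.01461     1.211     0.469
  solve Keq expr → x = -0.001492; check Q = 3.9330e+04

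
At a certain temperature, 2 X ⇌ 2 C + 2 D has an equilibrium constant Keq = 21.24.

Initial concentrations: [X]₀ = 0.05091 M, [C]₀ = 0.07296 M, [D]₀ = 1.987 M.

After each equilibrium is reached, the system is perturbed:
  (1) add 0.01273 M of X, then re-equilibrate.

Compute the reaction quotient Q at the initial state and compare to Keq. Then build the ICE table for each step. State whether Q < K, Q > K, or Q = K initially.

Q₀ = 8.109; Q < K (proceeds forward)

Q₀ = 8.109 vs Keq = 21.24 ⇒ Q<K, forward
Step 1:
                  X         C         D
  Initial   0.05091   0.07296     1.987
  Change   -0.01342   0.01342   0.01342
  Equil     0.03749   0.08638         2
  solve Keq expr → x = 0.006709; check Q = 21.24
Then add 0.01273 M of X.
Step 2:
                  X         C         D
  Initial   0.05022   0.08638         2
  Change  -0.008751  0.008751  0.008751
  Equil     0.04147   0.09513     2.009
  solve Keq expr → x = 0.004375; check Q = 21.24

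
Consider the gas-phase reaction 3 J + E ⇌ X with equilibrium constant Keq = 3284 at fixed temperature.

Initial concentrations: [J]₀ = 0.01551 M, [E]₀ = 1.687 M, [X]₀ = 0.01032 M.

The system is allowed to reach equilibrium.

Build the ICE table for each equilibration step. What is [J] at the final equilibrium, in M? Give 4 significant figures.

[J]_eq = 0.01267 M

Q₀ = 1640 vs Keq = 3284 ⇒ Q<K, forward
Step 1:
                    J           E           X
  init        0.01551       1.687     0.01032
  Δ         -0.002838 -9.4612e-04  9.4612e-04
  eq          0.01267       1.686     0.01127
  solve Keq expr → x = 9.4612e-04; check Q = 3284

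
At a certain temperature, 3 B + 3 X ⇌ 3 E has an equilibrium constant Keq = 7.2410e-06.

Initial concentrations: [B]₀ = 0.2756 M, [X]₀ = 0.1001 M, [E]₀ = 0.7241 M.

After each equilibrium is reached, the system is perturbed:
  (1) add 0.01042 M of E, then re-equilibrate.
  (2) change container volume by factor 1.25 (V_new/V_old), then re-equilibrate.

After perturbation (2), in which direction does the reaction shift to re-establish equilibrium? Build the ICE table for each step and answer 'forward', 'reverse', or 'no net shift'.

Q₀ = 1.8082e+04 vs Keq = 7.2410e-06 ⇒ Q>K, reverse
Step 1:
                   B          X          E
  init        0.2756     0.1001     0.7241
  Δ           0.7087     0.7087    -0.7087
  eq          0.9843     0.8088     0.0154
  solve Keq expr → x = -0.2362; check Q = 7.2410e-06
Then add 0.01042 M of E.
Step 2:
                   B          X          E
  init        0.9843     0.8088    0.02582
  Δ          0.01007    0.01007   -0.01007
  eq          0.9944     0.8189    0.01575
  solve Keq expr → x = -0.003356; check Q = 7.2410e-06
Then change container volume by factor 1.25 (V_new/V_old).
Step 3:
                   B          X          E
  init        0.7955     0.6551     0.0126
  Δ         0.002452   0.002452  -0.002452
  eq          0.7979     0.6575    0.01015
  solve Keq expr → x = -8.1718e-04; check Q = 7.2410e-06

Direction: reverse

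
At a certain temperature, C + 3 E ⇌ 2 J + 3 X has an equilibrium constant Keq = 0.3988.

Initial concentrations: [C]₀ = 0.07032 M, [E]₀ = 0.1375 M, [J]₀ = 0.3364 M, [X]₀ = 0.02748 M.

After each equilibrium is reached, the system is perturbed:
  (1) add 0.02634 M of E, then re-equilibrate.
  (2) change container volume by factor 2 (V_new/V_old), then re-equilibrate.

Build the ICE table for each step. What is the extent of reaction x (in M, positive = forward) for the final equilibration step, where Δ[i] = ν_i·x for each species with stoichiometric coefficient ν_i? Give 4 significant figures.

x = 0.001515 M

Q₀ = 0.01285 vs Keq = 0.3988 ⇒ Q<K, forward
Step 1:
                  C         E         J         X
  init      0.07032    0.1375    0.3364   0.02748
  Δ        -0.01081  -0.03242   0.02161   0.03242
  eq        0.05951    0.1051     0.358    0.0599
  solve Keq expr → x = 0.01081; check Q = 0.3988
Then add 0.02634 M of E.
Step 2:
                  C         E         J         X
  init      0.05951    0.1314     0.358    0.0599
  Δ         -0.0028 -0.008399  0.005599  0.008399
  eq        0.05672     0.123    0.3636   0.06829
  solve Keq expr → x = 0.0028; check Q = 0.3988
Then change container volume by factor 2 (V_new/V_old).
Step 3:
                  C         E         J         X
  init      0.02836   0.06151    0.1818   0.03415
  Δ       -0.001515 -0.004545   0.00303  0.004545
  eq        0.02684   0.05697    0.1848   0.03869
  solve Keq expr → x = 0.001515; check Q = 0.3988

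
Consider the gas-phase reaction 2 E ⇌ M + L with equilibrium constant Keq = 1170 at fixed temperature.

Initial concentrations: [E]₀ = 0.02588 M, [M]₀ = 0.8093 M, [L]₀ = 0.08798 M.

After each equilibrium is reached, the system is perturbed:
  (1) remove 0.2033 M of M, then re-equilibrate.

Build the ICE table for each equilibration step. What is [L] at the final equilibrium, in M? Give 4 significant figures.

Q₀ = 106.3 vs Keq = 1170 ⇒ Q<K, forward
Step 1:
                  E         M         L
  init      0.02588    0.8093   0.08798
  Δ        -0.01765  0.008826  0.008826
  eq       0.008228    0.8181   0.09681
  solve Keq expr → x = 0.008826; check Q = 1170
Then remove 0.2033 M of M.
Step 2:
                  E         M         L
  init     0.008228    0.6148   0.09681
  Δ       -0.001072 5.3615e-04 5.3615e-04
  eq       0.007155    0.6154   0.09734
  solve Keq expr → x = 5.3615e-04; check Q = 1170

[L]_eq = 0.09734 M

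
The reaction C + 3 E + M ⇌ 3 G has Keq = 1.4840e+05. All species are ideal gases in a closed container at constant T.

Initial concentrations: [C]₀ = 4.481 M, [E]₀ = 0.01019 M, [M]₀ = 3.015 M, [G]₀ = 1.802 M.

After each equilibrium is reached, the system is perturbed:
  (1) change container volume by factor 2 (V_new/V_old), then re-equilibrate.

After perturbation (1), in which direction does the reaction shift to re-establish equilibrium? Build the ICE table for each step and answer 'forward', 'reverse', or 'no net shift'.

Q₀ = 4.0934e+05 vs Keq = 1.4840e+05 ⇒ Q>K, reverse
Step 1:
                   C          E          M          G
  Initial      4.481    0.01019      3.015      1.802
  Change    0.001355   0.004065   0.001355  -0.004065
  Equil        4.482    0.01425      3.016      1.798
  solve Keq expr → x = -0.001355; check Q = 1.4840e+05
Then change container volume by factor 2 (V_new/V_old).
Step 2:
                   C          E          M          G
  Initial      2.241   0.007127      1.508      0.899
  Change    0.001376   0.004129   0.001376  -0.004129
  Equil        2.243    0.01126       1.51     0.8948
  solve Keq expr → x = -0.001376; check Q = 1.4840e+05

Direction: reverse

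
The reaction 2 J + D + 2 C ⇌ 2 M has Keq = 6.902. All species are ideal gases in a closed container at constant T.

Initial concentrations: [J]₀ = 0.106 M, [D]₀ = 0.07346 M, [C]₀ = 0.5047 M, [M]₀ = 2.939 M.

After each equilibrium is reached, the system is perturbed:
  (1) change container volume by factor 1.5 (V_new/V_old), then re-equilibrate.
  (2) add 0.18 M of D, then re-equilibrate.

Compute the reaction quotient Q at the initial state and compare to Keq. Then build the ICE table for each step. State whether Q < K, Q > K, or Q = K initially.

Q₀ = 4.1084e+04 vs Keq = 6.902 ⇒ Q>K, reverse
Step 1:
                   J          D          C          M
  init         0.106    0.07346     0.5047      2.939
  Δ           0.8004     0.4002     0.8004    -0.8004
  eq          0.9064     0.4736      1.305      2.139
  solve Keq expr → x = -0.4002; check Q = 6.902
Then change container volume by factor 1.5 (V_new/V_old).
Step 2:
                   J          D          C          M
  init        0.6042     0.3158       0.87      1.426
  Δ           0.1526     0.0763     0.1526    -0.1526
  eq          0.7568     0.3921      1.023      1.273
  solve Keq expr → x = -0.0763; check Q = 6.902
Then add 0.18 M of D.
Step 3:
                   J          D          C          M
  init        0.7568     0.5721      1.023      1.273
  Δ         -0.05262   -0.02631   -0.05262    0.05262
  eq          0.7042     0.5457       0.97      1.326
  solve Keq expr → x = 0.02631; check Q = 6.902

Q₀ = 4.1084e+04; Q > K (proceeds reverse)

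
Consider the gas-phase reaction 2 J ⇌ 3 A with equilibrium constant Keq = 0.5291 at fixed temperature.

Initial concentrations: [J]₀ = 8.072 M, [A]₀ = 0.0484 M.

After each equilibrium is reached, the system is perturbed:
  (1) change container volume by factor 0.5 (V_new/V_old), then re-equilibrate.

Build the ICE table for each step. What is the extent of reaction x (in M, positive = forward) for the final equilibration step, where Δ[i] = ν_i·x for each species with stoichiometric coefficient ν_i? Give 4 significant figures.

x = -0.328 M

Q₀ = 1.7401e-06 vs Keq = 0.5291 ⇒ Q<K, forward
Step 1:
                    J           A
  I             8.072      0.0484
  C            -1.801       2.702
  E             6.271        2.75
  solve Keq expr → x = 0.9007; check Q = 0.5291
Then change container volume by factor 0.5 (V_new/V_old).
Step 2:
                    J           A
  I             12.54       5.501
  C            0.6559     -0.9839
  E              13.2       4.517
  solve Keq expr → x = -0.328; check Q = 0.5291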